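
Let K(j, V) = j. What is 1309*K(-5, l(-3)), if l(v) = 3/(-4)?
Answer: -6545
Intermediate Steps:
l(v) = -¾ (l(v) = 3*(-¼) = -¾)
1309*K(-5, l(-3)) = 1309*(-5) = -6545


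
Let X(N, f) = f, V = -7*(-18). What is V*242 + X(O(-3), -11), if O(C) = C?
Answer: 30481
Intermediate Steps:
V = 126
V*242 + X(O(-3), -11) = 126*242 - 11 = 30492 - 11 = 30481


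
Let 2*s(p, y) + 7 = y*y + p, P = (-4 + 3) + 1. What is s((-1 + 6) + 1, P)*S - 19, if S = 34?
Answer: -36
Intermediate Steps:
P = 0 (P = -1 + 1 = 0)
s(p, y) = -7/2 + p/2 + y²/2 (s(p, y) = -7/2 + (y*y + p)/2 = -7/2 + (y² + p)/2 = -7/2 + (p + y²)/2 = -7/2 + (p/2 + y²/2) = -7/2 + p/2 + y²/2)
s((-1 + 6) + 1, P)*S - 19 = (-7/2 + ((-1 + 6) + 1)/2 + (½)*0²)*34 - 19 = (-7/2 + (5 + 1)/2 + (½)*0)*34 - 19 = (-7/2 + (½)*6 + 0)*34 - 19 = (-7/2 + 3 + 0)*34 - 19 = -½*34 - 19 = -17 - 19 = -36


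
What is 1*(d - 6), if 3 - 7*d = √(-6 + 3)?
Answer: -39/7 - I*√3/7 ≈ -5.5714 - 0.24744*I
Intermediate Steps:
d = 3/7 - I*√3/7 (d = 3/7 - √(-6 + 3)/7 = 3/7 - I*√3/7 ≈ 0.42857 - 0.24744*I)
1*(d - 6) = 1*((3/7 - I*√3/7) - 6) = 1*(-39/7 - I*√3/7) = -39/7 - I*√3/7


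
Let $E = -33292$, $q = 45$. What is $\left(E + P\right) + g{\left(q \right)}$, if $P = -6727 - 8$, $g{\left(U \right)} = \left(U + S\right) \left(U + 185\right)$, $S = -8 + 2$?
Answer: $-31057$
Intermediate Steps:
$S = -6$
$g{\left(U \right)} = \left(-6 + U\right) \left(185 + U\right)$ ($g{\left(U \right)} = \left(U - 6\right) \left(U + 185\right) = \left(-6 + U\right) \left(185 + U\right)$)
$P = -6735$ ($P = -6727 - 8 = -6735$)
$\left(E + P\right) + g{\left(q \right)} = \left(-33292 - 6735\right) + \left(-1110 + 45^{2} + 179 \cdot 45\right) = -40027 + \left(-1110 + 2025 + 8055\right) = -40027 + 8970 = -31057$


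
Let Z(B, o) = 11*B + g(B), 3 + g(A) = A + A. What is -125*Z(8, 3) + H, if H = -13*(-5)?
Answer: -12560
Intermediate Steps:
g(A) = -3 + 2*A (g(A) = -3 + (A + A) = -3 + 2*A)
Z(B, o) = -3 + 13*B (Z(B, o) = 11*B + (-3 + 2*B) = -3 + 13*B)
H = 65
-125*Z(8, 3) + H = -125*(-3 + 13*8) + 65 = -125*(-3 + 104) + 65 = -125*101 + 65 = -12625 + 65 = -12560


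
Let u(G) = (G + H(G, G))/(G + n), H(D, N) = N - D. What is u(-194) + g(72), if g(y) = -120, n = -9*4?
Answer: -13703/115 ≈ -119.16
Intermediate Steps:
n = -36
u(G) = G/(-36 + G) (u(G) = (G + (G - G))/(G - 36) = (G + 0)/(-36 + G) = G/(-36 + G))
u(-194) + g(72) = -194/(-36 - 194) - 120 = -194/(-230) - 120 = -194*(-1/230) - 120 = 97/115 - 120 = -13703/115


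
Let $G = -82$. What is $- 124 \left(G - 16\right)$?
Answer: $12152$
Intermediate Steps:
$- 124 \left(G - 16\right) = - 124 \left(-82 - 16\right) = \left(-124\right) \left(-98\right) = 12152$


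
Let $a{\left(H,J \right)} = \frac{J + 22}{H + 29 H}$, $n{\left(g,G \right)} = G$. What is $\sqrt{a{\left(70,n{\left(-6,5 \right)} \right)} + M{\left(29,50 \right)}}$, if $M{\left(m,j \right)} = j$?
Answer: $\frac{\sqrt{245063}}{70} \approx 7.072$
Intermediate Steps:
$a{\left(H,J \right)} = \frac{22 + J}{30 H}$
$\sqrt{a{\left(70,n{\left(-6,5 \right)} \right)} + M{\left(29,50 \right)}} = \sqrt{\frac{22 + 5}{30 \cdot 70} + 50} = \sqrt{\frac{1}{30} \cdot \frac{1}{70} \cdot 27 + 50} = \sqrt{\frac{9}{700} + 50} = \sqrt{\frac{35009}{700}} = \frac{\sqrt{245063}}{70}$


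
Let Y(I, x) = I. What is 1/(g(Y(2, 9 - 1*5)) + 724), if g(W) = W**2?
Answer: 1/728 ≈ 0.0013736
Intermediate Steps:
1/(g(Y(2, 9 - 1*5)) + 724) = 1/(2**2 + 724) = 1/(4 + 724) = 1/728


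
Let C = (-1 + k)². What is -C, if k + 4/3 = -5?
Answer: -484/9 ≈ -53.778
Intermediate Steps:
k = -19/3 (k = -4/3 - 5 = -19/3 ≈ -6.3333)
C = 484/9 (C = (-1 - 19/3)² = (-22/3)² = 484/9 ≈ 53.778)
-C = -1*484/9 = -484/9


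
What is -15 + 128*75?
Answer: 9585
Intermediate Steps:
-15 + 128*75 = -15 + 9600 = 9585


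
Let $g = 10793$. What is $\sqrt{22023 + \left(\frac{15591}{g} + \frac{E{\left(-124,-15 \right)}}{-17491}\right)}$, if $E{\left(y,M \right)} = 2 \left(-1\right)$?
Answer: $\frac{2 \sqrt{196226929868560844027}}{188780363} \approx 148.41$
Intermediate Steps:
$E{\left(y,M \right)} = -2$
$\sqrt{22023 + \left(\frac{15591}{g} + \frac{E{\left(-124,-15 \right)}}{-17491}\right)} = \sqrt{22023 + \left(\frac{15591}{10793} - \frac{2}{-17491}\right)} = \sqrt{22023 + \left(15591 \cdot \frac{1}{10793} - - \frac{2}{17491}\right)} = \sqrt{22023 + \left(\frac{15591}{10793} + \frac{2}{17491}\right)} = \sqrt{22023 + \frac{272723767}{188780363}} = \sqrt{\frac{4157782658116}{188780363}} = \frac{2 \sqrt{196226929868560844027}}{188780363}$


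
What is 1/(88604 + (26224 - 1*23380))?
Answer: 1/91448 ≈ 1.0935e-5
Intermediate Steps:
1/(88604 + (26224 - 1*23380)) = 1/(88604 + (26224 - 23380)) = 1/(88604 + 2844) = 1/91448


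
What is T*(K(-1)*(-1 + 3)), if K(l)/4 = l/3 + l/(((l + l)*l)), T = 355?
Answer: -7100/3 ≈ -2366.7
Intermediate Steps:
K(l) = 2/l + 4*l/3 (K(l) = 4*(l/3 + l/(((l + l)*l))) = 4*(l*(1/3) + l/(((2*l)*l))) = 4*(l/3 + l/((2*l**2))) = 4*(l/3 + l*(1/(2*l**2))) = 4*(l/3 + 1/(2*l)) = 4*(1/(2*l) + l/3) = 2/l + 4*l/3)
T*(K(-1)*(-1 + 3)) = 355*((2/(-1) + (4/3)*(-1))*(-1 + 3)) = 355*((2*(-1) - 4/3)*2) = 355*((-2 - 4/3)*2) = 355*(-10/3*2) = 355*(-20/3) = -7100/3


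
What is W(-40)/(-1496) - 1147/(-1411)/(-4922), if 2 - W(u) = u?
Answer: -4314757/152788724 ≈ -0.028240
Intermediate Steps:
W(u) = 2 - u
W(-40)/(-1496) - 1147/(-1411)/(-4922) = (2 - 1*(-40))/(-1496) - 1147/(-1411)/(-4922) = (2 + 40)*(-1/1496) - 1147*(-1/1411)*(-1/4922) = 42*(-1/1496) + (1147/1411)*(-1/4922) = -21/748 - 1147/6944942 = -4314757/152788724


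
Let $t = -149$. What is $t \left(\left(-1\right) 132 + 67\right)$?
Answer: $9685$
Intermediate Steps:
$t \left(\left(-1\right) 132 + 67\right) = - 149 \left(\left(-1\right) 132 + 67\right) = - 149 \left(-132 + 67\right) = \left(-149\right) \left(-65\right) = 9685$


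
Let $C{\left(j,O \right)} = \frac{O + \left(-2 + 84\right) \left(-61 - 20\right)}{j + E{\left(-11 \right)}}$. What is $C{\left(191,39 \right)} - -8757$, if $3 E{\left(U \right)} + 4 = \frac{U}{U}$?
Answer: $\frac{1657227}{190} \approx 8722.3$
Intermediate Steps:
$E{\left(U \right)} = -1$ ($E{\left(U \right)} = - \frac{4}{3} + \frac{U \frac{1}{U}}{3} = - \frac{4}{3} + \frac{1}{3} \cdot 1 = - \frac{4}{3} + \frac{1}{3} = -1$)
$C{\left(j,O \right)} = \frac{-6642 + O}{-1 + j}$ ($C{\left(j,O \right)} = \frac{O + \left(-2 + 84\right) \left(-61 - 20\right)}{j - 1} = \frac{O + 82 \left(-81\right)}{-1 + j} = \frac{O - 6642}{-1 + j} = \frac{-6642 + O}{-1 + j}$)
$C{\left(191,39 \right)} - -8757 = \frac{-6642 + 39}{-1 + 191} - -8757 = \frac{1}{190} \left(-6603\right) + 8757 = - \frac{6603}{190} + 8757 = \frac{1657227}{190}$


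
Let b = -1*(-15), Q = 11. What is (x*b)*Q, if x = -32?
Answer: -5280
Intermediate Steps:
b = 15
(x*b)*Q = -32*15*11 = -480*11 = -5280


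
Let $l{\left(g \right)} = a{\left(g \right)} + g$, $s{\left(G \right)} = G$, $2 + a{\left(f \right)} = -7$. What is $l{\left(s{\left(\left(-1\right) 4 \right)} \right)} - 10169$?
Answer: $-10182$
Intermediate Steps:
$a{\left(f \right)} = -9$ ($a{\left(f \right)} = -2 - 7 = -9$)
$l{\left(g \right)} = -9 + g$
$l{\left(s{\left(\left(-1\right) 4 \right)} \right)} - 10169 = \left(-9 - 4\right) - 10169 = -13 - 10169 = -10182$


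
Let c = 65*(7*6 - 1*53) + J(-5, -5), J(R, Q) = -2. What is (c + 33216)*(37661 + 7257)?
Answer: 1459790082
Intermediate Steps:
c = -717 (c = 65*(7*6 - 1*53) - 2 = 65*(42 - 53) - 2 = 65*(-11) - 2 = -715 - 2 = -717)
(c + 33216)*(37661 + 7257) = (-717 + 33216)*(37661 + 7257) = 32499*44918 = 1459790082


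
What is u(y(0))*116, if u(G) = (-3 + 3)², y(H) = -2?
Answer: 0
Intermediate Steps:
u(G) = 0 (u(G) = 0² = 0)
u(y(0))*116 = 0*116 = 0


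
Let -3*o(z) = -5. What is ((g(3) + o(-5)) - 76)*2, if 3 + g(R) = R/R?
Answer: -458/3 ≈ -152.67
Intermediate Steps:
g(R) = -2 (g(R) = -3 + R/R = -3 + 1 = -2)
o(z) = 5/3 (o(z) = -⅓*(-5) = 5/3)
((g(3) + o(-5)) - 76)*2 = ((-2 + 5/3) - 76)*2 = (-⅓ - 76)*2 = -229/3*2 = -458/3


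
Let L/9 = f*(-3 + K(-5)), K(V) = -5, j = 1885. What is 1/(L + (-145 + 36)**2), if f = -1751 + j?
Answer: 1/2233 ≈ 0.00044783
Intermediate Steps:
f = 134 (f = -1751 + 1885 = 134)
L = -9648 (L = 9*(134*(-3 - 5)) = 9*(134*(-8)) = 9*(-1072) = -9648)
1/(L + (-145 + 36)**2) = 1/(-9648 + (-145 + 36)**2) = 1/(-9648 + (-109)**2) = 1/(-9648 + 11881) = 1/2233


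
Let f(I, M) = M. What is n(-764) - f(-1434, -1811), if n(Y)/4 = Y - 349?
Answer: -2641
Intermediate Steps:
n(Y) = -1396 + 4*Y (n(Y) = 4*(Y - 349) = 4*(-349 + Y) = -1396 + 4*Y)
n(-764) - f(-1434, -1811) = (-1396 + 4*(-764)) - 1*(-1811) = (-1396 - 3056) + 1811 = -4452 + 1811 = -2641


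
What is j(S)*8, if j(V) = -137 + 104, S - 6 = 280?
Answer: -264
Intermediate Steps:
S = 286 (S = 6 + 280 = 286)
j(V) = -33
j(S)*8 = -33*8 = -264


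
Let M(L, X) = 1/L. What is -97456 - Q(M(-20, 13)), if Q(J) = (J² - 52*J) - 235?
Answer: -38889441/400 ≈ -97224.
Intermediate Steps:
Q(J) = -235 + J² - 52*J
-97456 - Q(M(-20, 13)) = -97456 - (-235 + (1/(-20))² - 52/(-20)) = -97456 - (-235 + (-1/20)² - 52*(-1/20)) = -97456 - (-235 + 1/400 + 13/5) = -97456 - 1*(-92959/400) = -97456 + 92959/400 = -38889441/400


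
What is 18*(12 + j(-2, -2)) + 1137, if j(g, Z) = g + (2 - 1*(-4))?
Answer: 1425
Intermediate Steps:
j(g, Z) = 6 + g (j(g, Z) = g + (2 + 4) = g + 6 = 6 + g)
18*(12 + j(-2, -2)) + 1137 = 18*(12 + (6 - 2)) + 1137 = 18*(12 + 4) + 1137 = 18*16 + 1137 = 288 + 1137 = 1425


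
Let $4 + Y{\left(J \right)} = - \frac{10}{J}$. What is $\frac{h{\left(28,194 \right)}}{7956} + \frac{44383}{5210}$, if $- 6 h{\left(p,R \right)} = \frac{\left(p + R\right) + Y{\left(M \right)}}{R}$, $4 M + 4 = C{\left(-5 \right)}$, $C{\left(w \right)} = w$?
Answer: $\frac{71138114539}{8350733880} \approx 8.5188$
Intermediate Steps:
$M = - \frac{9}{4}$ ($M = -1 + \frac{1}{4} \left(-5\right) = -1 - \frac{5}{4} = - \frac{9}{4} \approx -2.25$)
$Y{\left(J \right)} = -4 - \frac{10}{J}$
$h{\left(p,R \right)} = - \frac{\frac{4}{9} + R + p}{6 R}$ ($h{\left(p,R \right)} = - \frac{\left(\left(p + R\right) - \left(4 + \frac{10}{- \frac{9}{4}}\right)\right) \frac{1}{R}}{6} = - \frac{\left(\left(R + p\right) - - \frac{4}{9}\right) \frac{1}{R}}{6} = - \frac{\left(\left(R + p\right) + \left(-4 + \frac{40}{9}\right)\right) \frac{1}{R}}{6} = - \frac{\left(\left(R + p\right) + \frac{4}{9}\right) \frac{1}{R}}{6} = - \frac{\left(\frac{4}{9} + R + p\right) \frac{1}{R}}{6} = - \frac{\frac{1}{R} \left(\frac{4}{9} + R + p\right)}{6} = - \frac{\frac{4}{9} + R + p}{6 R}$)
$\frac{h{\left(28,194 \right)}}{7956} + \frac{44383}{5210} = \frac{\frac{1}{54} \cdot \frac{1}{194} \left(-4 - 1746 - 252\right)}{7956} + \frac{44383}{5210} = \frac{1}{54} \cdot \frac{1}{194} \left(-4 - 1746 - 252\right) \frac{1}{7956} + 44383 \cdot \frac{1}{5210} = \frac{1}{54} \cdot \frac{1}{194} \left(-2002\right) \frac{1}{7956} + \frac{44383}{5210} = \left(- \frac{1001}{5238}\right) \frac{1}{7956} + \frac{44383}{5210} = - \frac{77}{3205656} + \frac{44383}{5210} = \frac{71138114539}{8350733880}$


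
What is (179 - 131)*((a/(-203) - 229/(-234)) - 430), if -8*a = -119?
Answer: -23294690/1131 ≈ -20597.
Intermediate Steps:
a = 119/8 (a = -⅛*(-119) = 119/8 ≈ 14.875)
(179 - 131)*((a/(-203) - 229/(-234)) - 430) = (179 - 131)*(((119/8)/(-203) - 229/(-234)) - 430) = 48*(((119/8)*(-1/203) - 229*(-1/234)) - 430) = 48*((-17/232 + 229/234) - 430) = 48*(24575/27144 - 430) = 48*(-11647345/27144) = -23294690/1131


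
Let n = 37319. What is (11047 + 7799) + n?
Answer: 56165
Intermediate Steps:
(11047 + 7799) + n = (11047 + 7799) + 37319 = 18846 + 37319 = 56165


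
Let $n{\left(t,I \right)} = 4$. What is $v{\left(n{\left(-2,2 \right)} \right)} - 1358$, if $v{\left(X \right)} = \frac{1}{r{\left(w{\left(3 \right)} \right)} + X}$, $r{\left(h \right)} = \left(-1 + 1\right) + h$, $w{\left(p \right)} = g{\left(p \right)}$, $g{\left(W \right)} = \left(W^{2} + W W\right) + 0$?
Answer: $- \frac{29875}{22} \approx -1358.0$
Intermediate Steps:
$g{\left(W \right)} = 2 W^{2}$ ($g{\left(W \right)} = \left(W^{2} + W^{2}\right) + 0 = 2 W^{2} + 0 = 2 W^{2}$)
$w{\left(p \right)} = 2 p^{2}$
$r{\left(h \right)} = h$ ($r{\left(h \right)} = 0 + h = h$)
$v{\left(X \right)} = \frac{1}{18 + X}$ ($v{\left(X \right)} = \frac{1}{2 \cdot 3^{2} + X} = \frac{1}{2 \cdot 9 + X} = \frac{1}{18 + X}$)
$v{\left(n{\left(-2,2 \right)} \right)} - 1358 = \frac{1}{18 + 4} - 1358 = \frac{1}{22} - 1358 = - \frac{29875}{22}$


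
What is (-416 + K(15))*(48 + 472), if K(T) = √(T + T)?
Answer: -216320 + 520*√30 ≈ -2.1347e+5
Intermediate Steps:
K(T) = √2*√T (K(T) = √(2*T) = √2*√T)
(-416 + K(15))*(48 + 472) = (-416 + √2*√15)*(48 + 472) = (-416 + √30)*520 = -216320 + 520*√30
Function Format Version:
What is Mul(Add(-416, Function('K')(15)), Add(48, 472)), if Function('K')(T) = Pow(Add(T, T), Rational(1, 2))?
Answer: Add(-216320, Mul(520, Pow(30, Rational(1, 2)))) ≈ -2.1347e+5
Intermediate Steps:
Function('K')(T) = Mul(Pow(2, Rational(1, 2)), Pow(T, Rational(1, 2))) (Function('K')(T) = Pow(Mul(2, T), Rational(1, 2)) = Mul(Pow(2, Rational(1, 2)), Pow(T, Rational(1, 2))))
Mul(Add(-416, Function('K')(15)), Add(48, 472)) = Mul(Add(-416, Mul(Pow(2, Rational(1, 2)), Pow(15, Rational(1, 2)))), Add(48, 472)) = Mul(Add(-416, Pow(30, Rational(1, 2))), 520) = Add(-216320, Mul(520, Pow(30, Rational(1, 2))))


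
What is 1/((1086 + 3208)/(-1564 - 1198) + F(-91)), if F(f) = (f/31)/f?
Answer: -42811/65176 ≈ -0.65685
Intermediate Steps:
F(f) = 1/31 (F(f) = (f*(1/31))/f = (f/31)/f = 1/31)
1/((1086 + 3208)/(-1564 - 1198) + F(-91)) = 1/((1086 + 3208)/(-1564 - 1198) + 1/31) = 1/(4294/(-2762) + 1/31) = 1/(4294*(-1/2762) + 1/31) = 1/(-2147/1381 + 1/31) = 1/(-65176/42811) = -42811/65176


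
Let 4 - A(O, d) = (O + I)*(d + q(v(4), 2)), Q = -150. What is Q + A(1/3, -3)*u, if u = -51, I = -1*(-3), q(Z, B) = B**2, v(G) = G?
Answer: -184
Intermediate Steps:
I = 3
A(O, d) = 4 - (3 + O)*(4 + d) (A(O, d) = 4 - (O + 3)*(d + 2**2) = 4 - (3 + O)*(d + 4) = 4 - (3 + O)*(4 + d))
Q + A(1/3, -3)*u = -150 + (-8 - 4/3 - 3*(-3) - 1*(-3)/3)*(-51) = -150 + (-8 - 4*1/3 + 9 - 1*1/3*(-3))*(-51) = -150 + (-8 - 4/3 + 9 + 1)*(-51) = -150 + (2/3)*(-51) = -150 - 34 = -184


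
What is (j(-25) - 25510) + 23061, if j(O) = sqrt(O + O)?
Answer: -2449 + 5*I*sqrt(2) ≈ -2449.0 + 7.0711*I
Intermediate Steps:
j(O) = sqrt(2)*sqrt(O) (j(O) = sqrt(2*O) = sqrt(2)*sqrt(O))
(j(-25) - 25510) + 23061 = (sqrt(2)*sqrt(-25) - 25510) + 23061 = (sqrt(2)*(5*I) - 25510) + 23061 = (5*I*sqrt(2) - 25510) + 23061 = (-25510 + 5*I*sqrt(2)) + 23061 = -2449 + 5*I*sqrt(2)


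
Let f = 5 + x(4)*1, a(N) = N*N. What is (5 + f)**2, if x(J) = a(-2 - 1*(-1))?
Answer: 121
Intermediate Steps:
a(N) = N**2
x(J) = 1 (x(J) = (-2 - 1*(-1))**2 = (-2 + 1)**2 = (-1)**2 = 1)
f = 6 (f = 5 + 1*1 = 5 + 1 = 6)
(5 + f)**2 = (5 + 6)**2 = 11**2 = 121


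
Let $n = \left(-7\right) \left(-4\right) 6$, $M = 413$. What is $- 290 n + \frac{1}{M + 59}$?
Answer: $- \frac{22995839}{472} \approx -48720.0$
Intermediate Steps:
$n = 168$ ($n = 28 \cdot 6 = 168$)
$- 290 n + \frac{1}{M + 59} = \left(-290\right) 168 + \frac{1}{413 + 59} = -48720 + \frac{1}{472} = - \frac{22995839}{472}$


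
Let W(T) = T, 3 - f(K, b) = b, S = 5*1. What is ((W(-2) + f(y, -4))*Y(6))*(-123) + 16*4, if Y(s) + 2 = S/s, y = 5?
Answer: 1563/2 ≈ 781.50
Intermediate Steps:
S = 5
f(K, b) = 3 - b
Y(s) = -2 + 5/s
((W(-2) + f(y, -4))*Y(6))*(-123) + 16*4 = ((-2 + (3 - 1*(-4)))*(-2 + 5/6))*(-123) + 16*4 = ((-2 + (3 + 4))*(-2 + 5*(1/6)))*(-123) + 64 = ((-2 + 7)*(-2 + 5/6))*(-123) + 64 = (5*(-7/6))*(-123) + 64 = -35/6*(-123) + 64 = 1435/2 + 64 = 1563/2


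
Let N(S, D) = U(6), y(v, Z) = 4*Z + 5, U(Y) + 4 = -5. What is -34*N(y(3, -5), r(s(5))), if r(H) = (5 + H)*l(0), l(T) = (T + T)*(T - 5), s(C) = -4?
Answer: 306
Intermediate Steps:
l(T) = 2*T*(-5 + T) (l(T) = (2*T)*(-5 + T) = 2*T*(-5 + T))
U(Y) = -9 (U(Y) = -4 - 5 = -9)
y(v, Z) = 5 + 4*Z
r(H) = 0 (r(H) = (5 + H)*(2*0*(-5 + 0)) = (5 + H)*(2*0*(-5)) = (5 + H)*0 = 0)
N(S, D) = -9
-34*N(y(3, -5), r(s(5))) = -34*(-9) = 306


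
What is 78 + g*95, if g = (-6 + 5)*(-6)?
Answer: 648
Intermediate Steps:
g = 6 (g = -1*(-6) = 6)
78 + g*95 = 78 + 6*95 = 78 + 570 = 648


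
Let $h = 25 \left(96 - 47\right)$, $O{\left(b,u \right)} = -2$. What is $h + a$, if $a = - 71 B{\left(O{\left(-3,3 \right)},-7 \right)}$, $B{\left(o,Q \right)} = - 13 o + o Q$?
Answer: $-1615$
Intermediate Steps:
$B{\left(o,Q \right)} = - 13 o + Q o$
$h = 1225$ ($h = 25 \cdot 49 = 1225$)
$a = -2840$ ($a = - 71 \left(- 2 \left(-13 - 7\right)\right) = - 71 \left(\left(-2\right) \left(-20\right)\right) = \left(-71\right) 40 = -2840$)
$h + a = 1225 - 2840 = -1615$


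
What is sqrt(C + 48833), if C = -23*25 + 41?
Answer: sqrt(48299) ≈ 219.77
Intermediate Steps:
C = -534 (C = -575 + 41 = -534)
sqrt(C + 48833) = sqrt(-534 + 48833) = sqrt(48299)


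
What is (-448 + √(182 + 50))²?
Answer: 200936 - 1792*√58 ≈ 1.8729e+5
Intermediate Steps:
(-448 + √(182 + 50))² = (-448 + √232)² = (-448 + 2*√58)²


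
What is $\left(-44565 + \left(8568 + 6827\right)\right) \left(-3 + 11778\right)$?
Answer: $-343476750$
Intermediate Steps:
$\left(-44565 + \left(8568 + 6827\right)\right) \left(-3 + 11778\right) = \left(-44565 + 15395\right) 11775 = \left(-29170\right) 11775 = -343476750$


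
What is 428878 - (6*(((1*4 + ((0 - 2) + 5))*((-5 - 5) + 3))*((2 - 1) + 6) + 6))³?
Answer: 8267343526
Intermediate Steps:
428878 - (6*(((1*4 + ((0 - 2) + 5))*((-5 - 5) + 3))*((2 - 1) + 6) + 6))³ = 428878 - (6*(((4 + (-2 + 5))*(-10 + 3))*(1 + 6) + 6))³ = 428878 - (6*(((4 + 3)*(-7))*7 + 6))³ = 428878 - (6*((7*(-7))*7 + 6))³ = 428878 - (6*(-49*7 + 6))³ = 428878 - (6*(-343 + 6))³ = 428878 - (6*(-337))³ = 428878 - 1*(-2022)³ = 428878 - 1*(-8266914648) = 428878 + 8266914648 = 8267343526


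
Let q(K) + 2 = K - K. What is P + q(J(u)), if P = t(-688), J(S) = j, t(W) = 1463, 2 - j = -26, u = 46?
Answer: 1461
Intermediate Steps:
j = 28 (j = 2 - 1*(-26) = 2 + 26 = 28)
J(S) = 28
q(K) = -2 (q(K) = -2 + (K - K) = -2 + 0 = -2)
P = 1463
P + q(J(u)) = 1463 - 2 = 1461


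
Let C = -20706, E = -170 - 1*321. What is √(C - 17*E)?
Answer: I*√12359 ≈ 111.17*I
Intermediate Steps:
E = -491 (E = -170 - 321 = -491)
√(C - 17*E) = √(-20706 - 17*(-491)) = √(-20706 + 8347) = √(-12359) = I*√12359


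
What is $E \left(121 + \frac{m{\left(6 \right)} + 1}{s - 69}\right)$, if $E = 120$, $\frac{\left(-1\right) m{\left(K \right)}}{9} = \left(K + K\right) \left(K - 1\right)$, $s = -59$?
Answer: $\frac{240405}{16} \approx 15025.0$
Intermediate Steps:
$m{\left(K \right)} = - 18 K \left(-1 + K\right)$ ($m{\left(K \right)} = - 9 \left(K + K\right) \left(K - 1\right) = - 9 \cdot 2 K \left(-1 + K\right) = - 18 K \left(-1 + K\right)$)
$E \left(121 + \frac{m{\left(6 \right)} + 1}{s - 69}\right) = 120 \left(121 + \frac{18 \cdot 6 \left(1 - 6\right) + 1}{-59 - 69}\right) = 120 \left(121 + \frac{18 \cdot 6 \left(1 - 6\right) + 1}{-128}\right) = 120 \left(121 + \left(18 \cdot 6 \left(-5\right) + 1\right) \left(- \frac{1}{128}\right)\right) = 120 \left(121 + \left(-540 + 1\right) \left(- \frac{1}{128}\right)\right) = 120 \left(121 - - \frac{539}{128}\right) = 120 \left(121 + \frac{539}{128}\right) = 120 \cdot \frac{16027}{128} = \frac{240405}{16}$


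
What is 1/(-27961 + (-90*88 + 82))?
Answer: -1/35799 ≈ -2.7934e-5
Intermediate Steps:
1/(-27961 + (-90*88 + 82)) = 1/(-27961 + (-7920 + 82)) = 1/(-27961 - 7838) = 1/(-35799) = -1/35799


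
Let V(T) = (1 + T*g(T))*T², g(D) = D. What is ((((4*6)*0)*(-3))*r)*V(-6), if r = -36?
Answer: 0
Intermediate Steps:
V(T) = T²*(1 + T²) (V(T) = (1 + T*T)*T² = (1 + T²)*T² = T²*(1 + T²))
((((4*6)*0)*(-3))*r)*V(-6) = ((((4*6)*0)*(-3))*(-36))*((-6)² + (-6)⁴) = (((24*0)*(-3))*(-36))*(36 + 1296) = ((0*(-3))*(-36))*1332 = (0*(-36))*1332 = 0*1332 = 0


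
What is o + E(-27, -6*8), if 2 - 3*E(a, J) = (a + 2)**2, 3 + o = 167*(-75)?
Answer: -38207/3 ≈ -12736.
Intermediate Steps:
o = -12528 (o = -3 + 167*(-75) = -3 - 12525 = -12528)
E(a, J) = 2/3 - (2 + a)**2/3 (E(a, J) = 2/3 - (a + 2)**2/3 = 2/3 - (2 + a)**2/3)
o + E(-27, -6*8) = -12528 + (2/3 - (2 - 27)**2/3) = -12528 + (2/3 - 1/3*(-25)**2) = -12528 + (2/3 - 1/3*625) = -12528 + (2/3 - 625/3) = -12528 - 623/3 = -38207/3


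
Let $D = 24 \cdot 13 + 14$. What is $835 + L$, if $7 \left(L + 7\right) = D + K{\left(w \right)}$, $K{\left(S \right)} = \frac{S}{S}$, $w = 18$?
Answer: $\frac{6123}{7} \approx 874.71$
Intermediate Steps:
$K{\left(S \right)} = 1$
$D = 326$ ($D = 312 + 14 = 326$)
$L = \frac{278}{7}$ ($L = -7 + \frac{326 + 1}{7} = -7 + \frac{1}{7} \cdot 327 = -7 + \frac{327}{7} = \frac{278}{7} \approx 39.714$)
$835 + L = 835 + \frac{278}{7} = \frac{6123}{7}$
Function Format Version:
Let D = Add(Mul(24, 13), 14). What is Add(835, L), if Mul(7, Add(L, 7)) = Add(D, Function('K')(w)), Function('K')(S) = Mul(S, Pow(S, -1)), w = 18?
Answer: Rational(6123, 7) ≈ 874.71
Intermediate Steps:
Function('K')(S) = 1
D = 326 (D = Add(312, 14) = 326)
L = Rational(278, 7) (L = Add(-7, Mul(Rational(1, 7), Add(326, 1))) = Add(-7, Mul(Rational(1, 7), 327)) = Add(-7, Rational(327, 7)) = Rational(278, 7) ≈ 39.714)
Add(835, L) = Add(835, Rational(278, 7)) = Rational(6123, 7)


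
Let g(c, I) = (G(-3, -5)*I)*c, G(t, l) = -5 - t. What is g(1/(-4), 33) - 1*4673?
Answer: -9313/2 ≈ -4656.5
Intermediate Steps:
g(c, I) = -2*I*c (g(c, I) = ((-5 - 1*(-3))*I)*c = ((-5 + 3)*I)*c = (-2*I)*c = -2*I*c)
g(1/(-4), 33) - 1*4673 = -2*33/(-4) - 1*4673 = -2*33*(-¼) - 4673 = 33/2 - 4673 = -9313/2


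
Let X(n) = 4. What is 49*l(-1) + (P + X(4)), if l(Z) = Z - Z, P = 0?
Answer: 4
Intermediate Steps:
l(Z) = 0
49*l(-1) + (P + X(4)) = 49*0 + (0 + 4) = 0 + 4 = 4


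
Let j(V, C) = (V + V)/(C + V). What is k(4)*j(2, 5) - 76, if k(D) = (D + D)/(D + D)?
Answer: -528/7 ≈ -75.429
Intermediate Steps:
j(V, C) = 2*V/(C + V) (j(V, C) = (2*V)/(C + V) = 2*V/(C + V))
k(D) = 1 (k(D) = (2*D)/((2*D)) = (2*D)*(1/(2*D)) = 1)
k(4)*j(2, 5) - 76 = 1*(2*2/(5 + 2)) - 76 = 1*(2*2/7) - 76 = 1*(2*2*(⅐)) - 76 = 1*(4/7) - 76 = 4/7 - 76 = -528/7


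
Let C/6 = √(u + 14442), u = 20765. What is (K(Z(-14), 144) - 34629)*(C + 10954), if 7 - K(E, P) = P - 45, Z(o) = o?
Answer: -380333834 - 208326*√35207 ≈ -4.1942e+8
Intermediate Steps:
C = 6*√35207 (C = 6*√(20765 + 14442) = 6*√35207 ≈ 1125.8)
K(E, P) = 52 - P (K(E, P) = 7 - (P - 45) = 7 - (-45 + P) = 7 + (45 - P) = 52 - P)
(K(Z(-14), 144) - 34629)*(C + 10954) = ((52 - 1*144) - 34629)*(6*√35207 + 10954) = ((52 - 144) - 34629)*(10954 + 6*√35207) = (-92 - 34629)*(10954 + 6*√35207) = -34721*(10954 + 6*√35207) = -380333834 - 208326*√35207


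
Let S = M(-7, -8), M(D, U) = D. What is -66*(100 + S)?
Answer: -6138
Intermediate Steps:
S = -7
-66*(100 + S) = -66*(100 - 7) = -66*93 = -6138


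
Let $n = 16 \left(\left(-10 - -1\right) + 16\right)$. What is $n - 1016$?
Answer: $-904$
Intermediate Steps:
$n = 112$ ($n = 16 \left(\left(-10 + 1\right) + 16\right) = 16 \left(-9 + 16\right) = 16 \cdot 7 = 112$)
$n - 1016 = 112 - 1016 = -904$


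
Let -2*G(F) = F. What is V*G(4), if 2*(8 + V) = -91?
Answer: 107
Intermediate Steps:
V = -107/2 (V = -8 + (½)*(-91) = -8 - 91/2 = -107/2 ≈ -53.500)
G(F) = -F/2
V*G(4) = -(-107)*4/4 = -107/2*(-2) = 107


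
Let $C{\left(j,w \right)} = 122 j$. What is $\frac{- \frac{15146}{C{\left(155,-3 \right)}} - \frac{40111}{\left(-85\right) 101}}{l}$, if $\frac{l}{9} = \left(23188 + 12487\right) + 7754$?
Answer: $\frac{4189804}{423021955089} \approx 9.9045 \cdot 10^{-6}$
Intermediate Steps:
$l = 390861$ ($l = 9 \left(\left(23188 + 12487\right) + 7754\right) = 9 \left(35675 + 7754\right) = 9 \cdot 43429 = 390861$)
$\frac{- \frac{15146}{C{\left(155,-3 \right)}} - \frac{40111}{\left(-85\right) 101}}{l} = \frac{- \frac{15146}{122 \cdot 155} - \frac{40111}{\left(-85\right) 101}}{390861} = \left(- \frac{15146}{18910} - \frac{40111}{-8585}\right) \frac{1}{390861} = \left(\left(-15146\right) \frac{1}{18910} - - \frac{40111}{8585}\right) \frac{1}{390861} = \left(- \frac{7573}{9455} + \frac{40111}{8585}\right) \frac{1}{390861} = \frac{12569412}{3246847} \cdot \frac{1}{390861} = \frac{4189804}{423021955089}$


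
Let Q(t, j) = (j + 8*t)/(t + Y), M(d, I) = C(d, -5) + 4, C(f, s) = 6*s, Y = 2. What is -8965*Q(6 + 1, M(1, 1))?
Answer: -89650/3 ≈ -29883.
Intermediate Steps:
M(d, I) = -26 (M(d, I) = 6*(-5) + 4 = -30 + 4 = -26)
Q(t, j) = (j + 8*t)/(2 + t) (Q(t, j) = (j + 8*t)/(t + 2) = (j + 8*t)/(2 + t))
-8965*Q(6 + 1, M(1, 1)) = -8965*(-26 + 8*(6 + 1))/(2 + (6 + 1)) = -8965*(-26 + 8*7)/(2 + 7) = -8965*(-26 + 56)/9 = -8965*30/9 = -8965*10/3 = -89650/3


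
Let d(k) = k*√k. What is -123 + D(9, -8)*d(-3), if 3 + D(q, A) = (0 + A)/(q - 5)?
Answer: -123 + 15*I*√3 ≈ -123.0 + 25.981*I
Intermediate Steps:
D(q, A) = -3 + A/(-5 + q) (D(q, A) = -3 + (0 + A)/(q - 5) = -3 + A/(-5 + q))
d(k) = k^(3/2)
-123 + D(9, -8)*d(-3) = -123 + ((15 - 8 - 3*9)/(-5 + 9))*(-3)^(3/2) = -123 + ((15 - 8 - 27)/4)*(-3*I*√3) = -123 + ((¼)*(-20))*(-3*I*√3) = -123 - (-15)*I*√3 = -123 + 15*I*√3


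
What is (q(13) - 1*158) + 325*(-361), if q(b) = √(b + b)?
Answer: -117483 + √26 ≈ -1.1748e+5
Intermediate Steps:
q(b) = √2*√b (q(b) = √(2*b) = √2*√b)
(q(13) - 1*158) + 325*(-361) = (√2*√13 - 1*158) + 325*(-361) = (√26 - 158) - 117325 = (-158 + √26) - 117325 = -117483 + √26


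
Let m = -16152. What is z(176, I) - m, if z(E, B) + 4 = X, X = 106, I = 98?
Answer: 16254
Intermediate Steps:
z(E, B) = 102 (z(E, B) = -4 + 106 = 102)
z(176, I) - m = 102 - 1*(-16152) = 102 + 16152 = 16254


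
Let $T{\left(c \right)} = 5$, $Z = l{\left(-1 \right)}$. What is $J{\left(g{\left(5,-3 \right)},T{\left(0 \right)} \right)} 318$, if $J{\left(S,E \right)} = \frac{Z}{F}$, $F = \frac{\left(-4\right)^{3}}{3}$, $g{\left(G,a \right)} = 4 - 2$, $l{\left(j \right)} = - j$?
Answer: $- \frac{477}{32} \approx -14.906$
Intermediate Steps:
$Z = 1$ ($Z = \left(-1\right) \left(-1\right) = 1$)
$g{\left(G,a \right)} = 2$ ($g{\left(G,a \right)} = 4 - 2 = 2$)
$F = - \frac{64}{3}$ ($F = \left(-64\right) \frac{1}{3} = - \frac{64}{3} \approx -21.333$)
$J{\left(S,E \right)} = - \frac{3}{64}$ ($J{\left(S,E \right)} = 1 \frac{1}{- \frac{64}{3}} = 1 \left(- \frac{3}{64}\right) = - \frac{3}{64}$)
$J{\left(g{\left(5,-3 \right)},T{\left(0 \right)} \right)} 318 = \left(- \frac{3}{64}\right) 318 = - \frac{477}{32}$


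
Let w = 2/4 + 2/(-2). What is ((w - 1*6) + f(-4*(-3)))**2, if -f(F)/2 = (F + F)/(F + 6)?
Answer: 3025/36 ≈ 84.028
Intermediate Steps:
f(F) = -4*F/(6 + F) (f(F) = -2*(F + F)/(F + 6) = -2*2*F/(6 + F) = -4*F/(6 + F))
w = -1/2 (w = 2*(1/4) + 2*(-1/2) = 1/2 - 1 = -1/2 ≈ -0.50000)
((w - 1*6) + f(-4*(-3)))**2 = ((-1/2 - 1*6) - 4*(-4*(-3))/(6 - 4*(-3)))**2 = ((-1/2 - 6) - 4*12/(6 + 12))**2 = (-13/2 - 4*12/18)**2 = (-13/2 - 4*12*1/18)**2 = (-13/2 - 8/3)**2 = (-55/6)**2 = 3025/36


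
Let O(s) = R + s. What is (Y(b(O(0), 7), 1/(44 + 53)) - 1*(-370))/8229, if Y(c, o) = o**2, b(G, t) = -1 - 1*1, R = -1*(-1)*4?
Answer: 3481331/77426661 ≈ 0.044963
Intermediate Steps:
R = 4 (R = 1*4 = 4)
O(s) = 4 + s
b(G, t) = -2 (b(G, t) = -1 - 1 = -2)
(Y(b(O(0), 7), 1/(44 + 53)) - 1*(-370))/8229 = ((1/(44 + 53))**2 - 1*(-370))/8229 = ((1/97)**2 + 370)*(1/8229) = (1/9409 + 370)*(1/8229) = (3481331/9409)*(1/8229) = 3481331/77426661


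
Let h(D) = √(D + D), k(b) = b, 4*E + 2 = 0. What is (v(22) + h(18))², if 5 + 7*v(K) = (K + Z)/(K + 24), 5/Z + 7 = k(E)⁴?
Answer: 9147392164/319372641 ≈ 28.642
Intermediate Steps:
E = -½ (E = -½ + (¼)*0 = -½ + 0 = -½ ≈ -0.50000)
Z = -80/111 (Z = 5/(-7 + (-½)⁴) = 5/(-7 + 1/16) = 5/(-111/16) = 5*(-16/111) = -80/111 ≈ -0.72072)
h(D) = √2*√D (h(D) = √(2*D) = √2*√D)
v(K) = -5/7 + (-80/111 + K)/(7*(24 + K)) (v(K) = -5/7 + ((K - 80/111)/(K + 24))/7 = -5/7 + ((-80/111 + K)/(24 + K))/7 = -5/7 + (-80/111 + K)/(7*(24 + K)))
(v(22) + h(18))² = (4*(-3350 - 111*22)/(777*(24 + 22)) + √2*√18)² = ((4/777)*(-3350 - 2442)/46 + √2*(3*√2))² = ((4/777)*(1/46)*(-5792) + 6)² = (-11584/17871 + 6)² = (95642/17871)² = 9147392164/319372641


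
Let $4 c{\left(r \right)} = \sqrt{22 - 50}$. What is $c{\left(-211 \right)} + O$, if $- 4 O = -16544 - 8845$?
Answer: $\frac{25389}{4} + \frac{i \sqrt{7}}{2} \approx 6347.3 + 1.3229 i$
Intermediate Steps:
$c{\left(r \right)} = \frac{i \sqrt{7}}{2}$ ($c{\left(r \right)} = \frac{\sqrt{22 - 50}}{4} = \frac{\sqrt{-28}}{4} = \frac{2 i \sqrt{7}}{4} = \frac{i \sqrt{7}}{2}$)
$O = \frac{25389}{4}$ ($O = - \frac{-16544 - 8845}{4} = \left(- \frac{1}{4}\right) \left(-25389\right) = \frac{25389}{4} \approx 6347.3$)
$c{\left(-211 \right)} + O = \frac{i \sqrt{7}}{2} + \frac{25389}{4} = \frac{25389}{4} + \frac{i \sqrt{7}}{2}$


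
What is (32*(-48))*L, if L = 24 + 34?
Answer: -89088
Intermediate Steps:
L = 58
(32*(-48))*L = (32*(-48))*58 = -1536*58 = -89088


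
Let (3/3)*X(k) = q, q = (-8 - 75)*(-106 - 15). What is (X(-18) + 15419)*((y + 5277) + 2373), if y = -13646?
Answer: -152670152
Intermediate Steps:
q = 10043 (q = -83*(-121) = 10043)
X(k) = 10043
(X(-18) + 15419)*((y + 5277) + 2373) = (10043 + 15419)*((-13646 + 5277) + 2373) = 25462*(-8369 + 2373) = 25462*(-5996) = -152670152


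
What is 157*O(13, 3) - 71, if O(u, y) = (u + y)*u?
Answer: 32585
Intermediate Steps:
O(u, y) = u*(u + y)
157*O(13, 3) - 71 = 157*(13*(13 + 3)) - 71 = 157*(13*16) - 71 = 157*208 - 71 = 32656 - 71 = 32585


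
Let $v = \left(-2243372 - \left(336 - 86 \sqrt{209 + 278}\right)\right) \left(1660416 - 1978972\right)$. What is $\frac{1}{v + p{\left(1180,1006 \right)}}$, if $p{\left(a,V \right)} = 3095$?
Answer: $\frac{714746648743}{510862406380881816528177} + \frac{27395816 \sqrt{487}}{510862406380881816528177} \approx 1.4003 \cdot 10^{-12}$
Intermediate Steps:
$v = 714746645648 - 27395816 \sqrt{487}$ ($v = \left(-2243372 - \left(336 - 86 \sqrt{487}\right)\right) \left(-318556\right) = \left(-2243708 + 86 \sqrt{487}\right) \left(-318556\right) = 714746645648 - 27395816 \sqrt{487} \approx 7.1414 \cdot 10^{11}$)
$\frac{1}{v + p{\left(1180,1006 \right)}} = \frac{1}{\left(714746645648 - 27395816 \sqrt{487}\right) + 3095} = \frac{1}{714746648743 - 27395816 \sqrt{487}}$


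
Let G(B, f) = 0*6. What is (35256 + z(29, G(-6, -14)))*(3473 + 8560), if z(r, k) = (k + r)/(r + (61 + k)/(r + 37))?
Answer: 837888040962/1975 ≈ 4.2425e+8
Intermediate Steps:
G(B, f) = 0
z(r, k) = (k + r)/(r + (61 + k)/(37 + r))
(35256 + z(29, G(-6, -14)))*(3473 + 8560) = (35256 + (29² + 37*0 + 37*29 + 0*29)/(61 + 0 + 29² + 37*29))*(3473 + 8560) = (35256 + (841 + 0 + 1073 + 0)/(61 + 0 + 841 + 1073))*12033 = (35256 + 1914/1975)*12033 = (69632514/1975)*12033 = 837888040962/1975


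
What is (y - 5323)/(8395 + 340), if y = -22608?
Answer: -27931/8735 ≈ -3.1976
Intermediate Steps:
(y - 5323)/(8395 + 340) = (-22608 - 5323)/(8395 + 340) = -27931/8735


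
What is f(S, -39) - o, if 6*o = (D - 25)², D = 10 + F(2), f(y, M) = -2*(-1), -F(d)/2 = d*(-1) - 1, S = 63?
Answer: -23/2 ≈ -11.500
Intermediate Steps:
F(d) = 2 + 2*d (F(d) = -2*(d*(-1) - 1) = -2*(-d - 1) = -2*(-1 - d) = 2 + 2*d)
f(y, M) = 2
D = 16 (D = 10 + (2 + 2*2) = 10 + (2 + 4) = 10 + 6 = 16)
o = 27/2 (o = (16 - 25)²/6 = (⅙)*(-9)² = (⅙)*81 = 27/2 ≈ 13.500)
f(S, -39) - o = 2 - 1*27/2 = 2 - 27/2 = -23/2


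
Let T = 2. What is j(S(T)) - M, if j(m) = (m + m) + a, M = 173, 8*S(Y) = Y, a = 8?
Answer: -329/2 ≈ -164.50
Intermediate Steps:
S(Y) = Y/8
j(m) = 8 + 2*m (j(m) = (m + m) + 8 = 2*m + 8 = 8 + 2*m)
j(S(T)) - M = (8 + 2*((⅛)*2)) - 1*173 = (8 + 2*(¼)) - 173 = (8 + ½) - 173 = 17/2 - 173 = -329/2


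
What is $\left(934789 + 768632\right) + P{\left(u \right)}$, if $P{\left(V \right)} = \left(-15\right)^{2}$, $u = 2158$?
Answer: $1703646$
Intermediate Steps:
$P{\left(V \right)} = 225$
$\left(934789 + 768632\right) + P{\left(u \right)} = \left(934789 + 768632\right) + 225 = 1703421 + 225 = 1703646$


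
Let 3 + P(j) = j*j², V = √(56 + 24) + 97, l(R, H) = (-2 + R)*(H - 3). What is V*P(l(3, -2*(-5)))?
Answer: 32980 + 1360*√5 ≈ 36021.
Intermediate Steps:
l(R, H) = (-3 + H)*(-2 + R) (l(R, H) = (-2 + R)*(-3 + H) = (-3 + H)*(-2 + R))
V = 97 + 4*√5 (V = √80 + 97 = 4*√5 + 97 = 97 + 4*√5 ≈ 105.94)
P(j) = -3 + j³ (P(j) = -3 + j*j² = -3 + j³)
V*P(l(3, -2*(-5))) = (97 + 4*√5)*(-3 + (6 - 3*3 - (-4)*(-5) - 2*(-5)*3)³) = (97 + 4*√5)*(-3 + (6 - 9 - 2*10 + 10*3)³) = (97 + 4*√5)*(-3 + (6 - 9 - 20 + 30)³) = (97 + 4*√5)*(-3 + 7³) = (97 + 4*√5)*(-3 + 343) = (97 + 4*√5)*340 = 32980 + 1360*√5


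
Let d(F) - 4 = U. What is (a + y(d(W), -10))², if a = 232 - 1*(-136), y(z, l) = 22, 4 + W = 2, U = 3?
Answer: 152100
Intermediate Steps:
W = -2 (W = -4 + 2 = -2)
d(F) = 7 (d(F) = 4 + 3 = 7)
a = 368 (a = 232 + 136 = 368)
(a + y(d(W), -10))² = (368 + 22)² = 390² = 152100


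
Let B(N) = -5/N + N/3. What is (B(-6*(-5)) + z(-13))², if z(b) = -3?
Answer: 1681/36 ≈ 46.694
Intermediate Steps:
B(N) = -5/N + N/3 (B(N) = -5/N + N*(⅓) = -5/N + N/3)
(B(-6*(-5)) + z(-13))² = ((-5/((-6*(-5))) + (-6*(-5))/3) - 3)² = ((-5/30 + (⅓)*30) - 3)² = ((-5*1/30 + 10) - 3)² = ((-⅙ + 10) - 3)² = (59/6 - 3)² = (41/6)² = 1681/36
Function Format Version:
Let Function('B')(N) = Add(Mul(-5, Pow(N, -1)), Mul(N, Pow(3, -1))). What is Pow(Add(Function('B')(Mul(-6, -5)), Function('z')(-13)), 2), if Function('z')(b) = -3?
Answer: Rational(1681, 36) ≈ 46.694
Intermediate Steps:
Function('B')(N) = Add(Mul(-5, Pow(N, -1)), Mul(Rational(1, 3), N)) (Function('B')(N) = Add(Mul(-5, Pow(N, -1)), Mul(N, Rational(1, 3))) = Add(Mul(-5, Pow(N, -1)), Mul(Rational(1, 3), N)))
Pow(Add(Function('B')(Mul(-6, -5)), Function('z')(-13)), 2) = Pow(Add(Add(Mul(-5, Pow(Mul(-6, -5), -1)), Mul(Rational(1, 3), Mul(-6, -5))), -3), 2) = Pow(Add(Add(Mul(-5, Pow(30, -1)), Mul(Rational(1, 3), 30)), -3), 2) = Pow(Add(Add(Mul(-5, Rational(1, 30)), 10), -3), 2) = Pow(Add(Add(Rational(-1, 6), 10), -3), 2) = Pow(Add(Rational(59, 6), -3), 2) = Pow(Rational(41, 6), 2) = Rational(1681, 36)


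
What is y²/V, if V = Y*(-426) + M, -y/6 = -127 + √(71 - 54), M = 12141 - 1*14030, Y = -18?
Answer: 581256/5779 - 9144*√17/5779 ≈ 94.057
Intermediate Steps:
M = -1889 (M = 12141 - 14030 = -1889)
y = 762 - 6*√17 (y = -6*(-127 + √(71 - 54)) = -6*(-127 + √17) = 762 - 6*√17 ≈ 737.26)
V = 5779 (V = -18*(-426) - 1889 = 7668 - 1889 = 5779)
y²/V = (762 - 6*√17)²/5779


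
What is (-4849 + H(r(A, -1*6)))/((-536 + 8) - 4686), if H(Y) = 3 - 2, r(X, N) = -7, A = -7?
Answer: 808/869 ≈ 0.92980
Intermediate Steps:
H(Y) = 1
(-4849 + H(r(A, -1*6)))/((-536 + 8) - 4686) = (-4849 + 1)/((-536 + 8) - 4686) = -4848/(-528 - 4686) = -4848/(-5214) = -4848*(-1/5214) = 808/869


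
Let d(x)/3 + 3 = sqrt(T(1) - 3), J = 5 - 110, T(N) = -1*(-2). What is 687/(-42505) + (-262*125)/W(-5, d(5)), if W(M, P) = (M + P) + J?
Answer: 16564287646/60229585 + 9825*I/1417 ≈ 275.02 + 6.9337*I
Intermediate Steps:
T(N) = 2
J = -105
d(x) = -9 + 3*I (d(x) = -9 + 3*sqrt(2 - 3) = -9 + 3*sqrt(-1) = -9 + 3*I)
W(M, P) = -105 + M + P (W(M, P) = (M + P) - 105 = -105 + M + P)
687/(-42505) + (-262*125)/W(-5, d(5)) = 687/(-42505) + (-262*125)/(-105 - 5 + (-9 + 3*I)) = 687*(-1/42505) - 32750*(-119 - 3*I)/14170 = -687/42505 - 3275*(-119 - 3*I)/1417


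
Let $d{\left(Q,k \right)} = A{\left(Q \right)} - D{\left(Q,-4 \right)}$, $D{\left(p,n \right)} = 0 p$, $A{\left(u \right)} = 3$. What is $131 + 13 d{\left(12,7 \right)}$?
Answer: $170$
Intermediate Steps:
$D{\left(p,n \right)} = 0$
$d{\left(Q,k \right)} = 3$ ($d{\left(Q,k \right)} = 3 - 0 = 3 + 0 = 3$)
$131 + 13 d{\left(12,7 \right)} = 131 + 13 \cdot 3 = 131 + 39 = 170$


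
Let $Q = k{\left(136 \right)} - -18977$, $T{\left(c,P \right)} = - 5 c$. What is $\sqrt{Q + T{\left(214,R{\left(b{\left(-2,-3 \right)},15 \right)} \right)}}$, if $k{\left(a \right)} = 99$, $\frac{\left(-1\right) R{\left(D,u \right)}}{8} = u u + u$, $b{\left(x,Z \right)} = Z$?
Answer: $\sqrt{18006} \approx 134.19$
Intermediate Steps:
$R{\left(D,u \right)} = - 8 u - 8 u^{2}$ ($R{\left(D,u \right)} = - 8 \left(u u + u\right) = - 8 \left(u^{2} + u\right) = - 8 \left(u + u^{2}\right) = - 8 u - 8 u^{2}$)
$Q = 19076$ ($Q = 99 - -18977 = 99 + 18977 = 19076$)
$\sqrt{Q + T{\left(214,R{\left(b{\left(-2,-3 \right)},15 \right)} \right)}} = \sqrt{19076 - 1070} = \sqrt{18006}$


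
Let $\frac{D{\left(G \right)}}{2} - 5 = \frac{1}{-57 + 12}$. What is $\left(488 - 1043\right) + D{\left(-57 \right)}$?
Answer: $- \frac{24527}{45} \approx -545.04$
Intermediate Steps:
$D{\left(G \right)} = \frac{448}{45}$ ($D{\left(G \right)} = 10 + \frac{2}{-57 + 12} = 10 + \frac{2}{-45} = 10 + 2 \left(- \frac{1}{45}\right) = 10 - \frac{2}{45} = \frac{448}{45}$)
$\left(488 - 1043\right) + D{\left(-57 \right)} = \left(488 - 1043\right) + \frac{448}{45} = -555 + \frac{448}{45} = - \frac{24527}{45}$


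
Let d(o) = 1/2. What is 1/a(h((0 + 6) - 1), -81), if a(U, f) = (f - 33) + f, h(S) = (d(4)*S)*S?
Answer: -1/195 ≈ -0.0051282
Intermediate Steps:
d(o) = ½
h(S) = S²/2 (h(S) = (S/2)*S = S²/2)
a(U, f) = -33 + 2*f (a(U, f) = (-33 + f) + f = -33 + 2*f)
1/a(h((0 + 6) - 1), -81) = 1/(-33 + 2*(-81)) = 1/(-33 - 162) = 1/(-195) = -1/195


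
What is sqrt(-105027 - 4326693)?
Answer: 2*I*sqrt(1107930) ≈ 2105.2*I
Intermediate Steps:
sqrt(-105027 - 4326693) = sqrt(-4431720) = 2*I*sqrt(1107930)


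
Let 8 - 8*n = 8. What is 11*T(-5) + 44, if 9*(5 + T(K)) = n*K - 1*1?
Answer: -110/9 ≈ -12.222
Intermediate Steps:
n = 0 (n = 1 - 1/8*8 = 1 - 1 = 0)
T(K) = -46/9 (T(K) = -5 + (0*K - 1*1)/9 = -5 + (0 - 1)/9 = -5 + (1/9)*(-1) = -5 - 1/9 = -46/9)
11*T(-5) + 44 = 11*(-46/9) + 44 = -506/9 + 44 = -110/9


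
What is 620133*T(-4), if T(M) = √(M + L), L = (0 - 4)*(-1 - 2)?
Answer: 1240266*√2 ≈ 1.7540e+6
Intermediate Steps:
L = 12 (L = -4*(-3) = 12)
T(M) = √(12 + M) (T(M) = √(M + 12) = √(12 + M))
620133*T(-4) = 620133*√(12 - 4) = 620133*√8 = 620133*(2*√2) = 1240266*√2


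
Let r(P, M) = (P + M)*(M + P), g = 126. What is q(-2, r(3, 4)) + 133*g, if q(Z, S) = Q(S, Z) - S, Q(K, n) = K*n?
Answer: 16611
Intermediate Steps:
r(P, M) = (M + P)**2 (r(P, M) = (M + P)*(M + P) = (M + P)**2)
q(Z, S) = -S + S*Z (q(Z, S) = S*Z - S = -S + S*Z)
q(-2, r(3, 4)) + 133*g = (4 + 3)**2*(-1 - 2) + 133*126 = 7**2*(-3) + 16758 = 49*(-3) + 16758 = -147 + 16758 = 16611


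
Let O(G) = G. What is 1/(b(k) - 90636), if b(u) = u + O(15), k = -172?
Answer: -1/90793 ≈ -1.1014e-5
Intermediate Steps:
b(u) = 15 + u (b(u) = u + 15 = 15 + u)
1/(b(k) - 90636) = 1/((15 - 172) - 90636) = 1/(-157 - 90636) = 1/(-90793) = -1/90793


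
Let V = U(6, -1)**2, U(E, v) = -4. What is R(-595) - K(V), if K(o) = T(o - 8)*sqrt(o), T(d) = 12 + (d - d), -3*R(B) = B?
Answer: 451/3 ≈ 150.33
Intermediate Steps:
R(B) = -B/3
T(d) = 12 (T(d) = 12 + 0 = 12)
V = 16 (V = (-4)**2 = 16)
K(o) = 12*sqrt(o)
R(-595) - K(V) = -1/3*(-595) - 12*sqrt(16) = 595/3 - 12*4 = 595/3 - 1*48 = 595/3 - 48 = 451/3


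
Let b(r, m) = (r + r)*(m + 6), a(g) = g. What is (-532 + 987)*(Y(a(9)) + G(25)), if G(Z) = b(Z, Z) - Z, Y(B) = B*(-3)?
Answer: 681590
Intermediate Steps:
b(r, m) = 2*r*(6 + m) (b(r, m) = (2*r)*(6 + m) = 2*r*(6 + m))
Y(B) = -3*B
G(Z) = -Z + 2*Z*(6 + Z) (G(Z) = 2*Z*(6 + Z) - Z = -Z + 2*Z*(6 + Z))
(-532 + 987)*(Y(a(9)) + G(25)) = (-532 + 987)*(-3*9 + 25*(11 + 2*25)) = 455*(-27 + 25*(11 + 50)) = 455*(-27 + 25*61) = 455*(-27 + 1525) = 455*1498 = 681590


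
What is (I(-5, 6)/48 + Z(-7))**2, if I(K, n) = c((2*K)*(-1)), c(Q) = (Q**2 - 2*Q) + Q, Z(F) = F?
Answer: 1681/64 ≈ 26.266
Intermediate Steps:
c(Q) = Q**2 - Q
I(K, n) = -2*K*(-1 - 2*K) (I(K, n) = ((2*K)*(-1))*(-1 + (2*K)*(-1)) = (-2*K)*(-1 - 2*K) = -2*K*(-1 - 2*K))
(I(-5, 6)/48 + Z(-7))**2 = ((2*(-5)*(1 + 2*(-5)))/48 - 7)**2 = ((2*(-5)*(1 - 10))*(1/48) - 7)**2 = ((2*(-5)*(-9))*(1/48) - 7)**2 = (90*(1/48) - 7)**2 = (15/8 - 7)**2 = (-41/8)**2 = 1681/64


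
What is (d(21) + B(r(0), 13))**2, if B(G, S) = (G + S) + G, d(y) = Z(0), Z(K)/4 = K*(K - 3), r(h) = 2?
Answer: 289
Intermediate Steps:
Z(K) = 4*K*(-3 + K) (Z(K) = 4*(K*(K - 3)) = 4*(K*(-3 + K)) = 4*K*(-3 + K))
d(y) = 0 (d(y) = 4*0*(-3 + 0) = 4*0*(-3) = 0)
B(G, S) = S + 2*G
(d(21) + B(r(0), 13))**2 = (0 + (13 + 2*2))**2 = (0 + (13 + 4))**2 = (0 + 17)**2 = 17**2 = 289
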